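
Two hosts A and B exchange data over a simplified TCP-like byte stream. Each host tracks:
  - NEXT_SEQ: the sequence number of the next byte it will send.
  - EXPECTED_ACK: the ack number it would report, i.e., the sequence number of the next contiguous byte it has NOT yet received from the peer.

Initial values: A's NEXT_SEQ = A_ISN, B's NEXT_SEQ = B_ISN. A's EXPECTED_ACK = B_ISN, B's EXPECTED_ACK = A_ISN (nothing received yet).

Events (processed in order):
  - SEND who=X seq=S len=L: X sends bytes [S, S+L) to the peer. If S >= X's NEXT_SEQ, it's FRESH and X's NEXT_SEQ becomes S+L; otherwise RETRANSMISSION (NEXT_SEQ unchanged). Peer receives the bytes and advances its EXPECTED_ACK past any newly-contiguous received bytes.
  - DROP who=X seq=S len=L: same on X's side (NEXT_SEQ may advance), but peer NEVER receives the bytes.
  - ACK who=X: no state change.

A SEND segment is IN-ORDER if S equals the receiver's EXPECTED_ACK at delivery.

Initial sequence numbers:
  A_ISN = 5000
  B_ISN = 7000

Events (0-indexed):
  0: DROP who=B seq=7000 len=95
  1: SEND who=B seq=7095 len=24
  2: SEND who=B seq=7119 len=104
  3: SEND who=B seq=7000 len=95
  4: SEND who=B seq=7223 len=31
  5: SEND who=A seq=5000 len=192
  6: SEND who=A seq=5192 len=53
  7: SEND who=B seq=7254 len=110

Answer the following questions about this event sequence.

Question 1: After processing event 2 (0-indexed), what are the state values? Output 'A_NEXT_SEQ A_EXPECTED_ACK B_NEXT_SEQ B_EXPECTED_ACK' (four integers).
After event 0: A_seq=5000 A_ack=7000 B_seq=7095 B_ack=5000
After event 1: A_seq=5000 A_ack=7000 B_seq=7119 B_ack=5000
After event 2: A_seq=5000 A_ack=7000 B_seq=7223 B_ack=5000

5000 7000 7223 5000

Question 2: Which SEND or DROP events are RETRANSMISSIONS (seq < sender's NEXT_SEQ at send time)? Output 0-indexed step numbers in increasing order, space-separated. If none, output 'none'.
Answer: 3

Derivation:
Step 0: DROP seq=7000 -> fresh
Step 1: SEND seq=7095 -> fresh
Step 2: SEND seq=7119 -> fresh
Step 3: SEND seq=7000 -> retransmit
Step 4: SEND seq=7223 -> fresh
Step 5: SEND seq=5000 -> fresh
Step 6: SEND seq=5192 -> fresh
Step 7: SEND seq=7254 -> fresh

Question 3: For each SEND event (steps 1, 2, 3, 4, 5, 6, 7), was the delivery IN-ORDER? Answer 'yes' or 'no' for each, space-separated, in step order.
Answer: no no yes yes yes yes yes

Derivation:
Step 1: SEND seq=7095 -> out-of-order
Step 2: SEND seq=7119 -> out-of-order
Step 3: SEND seq=7000 -> in-order
Step 4: SEND seq=7223 -> in-order
Step 5: SEND seq=5000 -> in-order
Step 6: SEND seq=5192 -> in-order
Step 7: SEND seq=7254 -> in-order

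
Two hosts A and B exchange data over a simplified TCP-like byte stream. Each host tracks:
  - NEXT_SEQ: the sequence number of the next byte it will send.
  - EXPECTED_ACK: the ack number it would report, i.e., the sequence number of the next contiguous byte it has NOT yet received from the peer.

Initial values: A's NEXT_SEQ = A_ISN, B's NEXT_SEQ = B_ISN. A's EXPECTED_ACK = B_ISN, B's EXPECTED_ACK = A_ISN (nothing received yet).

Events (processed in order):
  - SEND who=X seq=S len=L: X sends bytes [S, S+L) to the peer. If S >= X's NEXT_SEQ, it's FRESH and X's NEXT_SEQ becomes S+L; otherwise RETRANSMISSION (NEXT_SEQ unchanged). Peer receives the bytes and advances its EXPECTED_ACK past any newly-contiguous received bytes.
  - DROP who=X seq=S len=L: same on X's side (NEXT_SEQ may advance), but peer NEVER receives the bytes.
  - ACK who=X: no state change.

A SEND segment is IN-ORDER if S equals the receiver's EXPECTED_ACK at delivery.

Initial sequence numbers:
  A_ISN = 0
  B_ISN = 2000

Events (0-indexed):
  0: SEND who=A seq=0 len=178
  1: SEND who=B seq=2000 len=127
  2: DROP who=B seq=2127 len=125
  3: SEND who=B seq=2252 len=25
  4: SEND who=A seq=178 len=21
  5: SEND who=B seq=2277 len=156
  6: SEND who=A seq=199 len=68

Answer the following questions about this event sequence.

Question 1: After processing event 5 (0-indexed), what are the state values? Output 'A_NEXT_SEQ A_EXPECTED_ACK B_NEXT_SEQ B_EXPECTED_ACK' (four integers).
After event 0: A_seq=178 A_ack=2000 B_seq=2000 B_ack=178
After event 1: A_seq=178 A_ack=2127 B_seq=2127 B_ack=178
After event 2: A_seq=178 A_ack=2127 B_seq=2252 B_ack=178
After event 3: A_seq=178 A_ack=2127 B_seq=2277 B_ack=178
After event 4: A_seq=199 A_ack=2127 B_seq=2277 B_ack=199
After event 5: A_seq=199 A_ack=2127 B_seq=2433 B_ack=199

199 2127 2433 199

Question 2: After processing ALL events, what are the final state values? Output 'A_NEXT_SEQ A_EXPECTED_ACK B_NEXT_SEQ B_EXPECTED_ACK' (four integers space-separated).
After event 0: A_seq=178 A_ack=2000 B_seq=2000 B_ack=178
After event 1: A_seq=178 A_ack=2127 B_seq=2127 B_ack=178
After event 2: A_seq=178 A_ack=2127 B_seq=2252 B_ack=178
After event 3: A_seq=178 A_ack=2127 B_seq=2277 B_ack=178
After event 4: A_seq=199 A_ack=2127 B_seq=2277 B_ack=199
After event 5: A_seq=199 A_ack=2127 B_seq=2433 B_ack=199
After event 6: A_seq=267 A_ack=2127 B_seq=2433 B_ack=267

Answer: 267 2127 2433 267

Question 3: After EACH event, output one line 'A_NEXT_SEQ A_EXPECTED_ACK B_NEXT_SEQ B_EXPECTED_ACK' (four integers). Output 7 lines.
178 2000 2000 178
178 2127 2127 178
178 2127 2252 178
178 2127 2277 178
199 2127 2277 199
199 2127 2433 199
267 2127 2433 267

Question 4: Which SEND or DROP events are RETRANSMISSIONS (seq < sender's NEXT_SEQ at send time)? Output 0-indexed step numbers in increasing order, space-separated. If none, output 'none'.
Answer: none

Derivation:
Step 0: SEND seq=0 -> fresh
Step 1: SEND seq=2000 -> fresh
Step 2: DROP seq=2127 -> fresh
Step 3: SEND seq=2252 -> fresh
Step 4: SEND seq=178 -> fresh
Step 5: SEND seq=2277 -> fresh
Step 6: SEND seq=199 -> fresh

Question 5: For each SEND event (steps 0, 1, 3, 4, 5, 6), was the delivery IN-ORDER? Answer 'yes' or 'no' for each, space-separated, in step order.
Step 0: SEND seq=0 -> in-order
Step 1: SEND seq=2000 -> in-order
Step 3: SEND seq=2252 -> out-of-order
Step 4: SEND seq=178 -> in-order
Step 5: SEND seq=2277 -> out-of-order
Step 6: SEND seq=199 -> in-order

Answer: yes yes no yes no yes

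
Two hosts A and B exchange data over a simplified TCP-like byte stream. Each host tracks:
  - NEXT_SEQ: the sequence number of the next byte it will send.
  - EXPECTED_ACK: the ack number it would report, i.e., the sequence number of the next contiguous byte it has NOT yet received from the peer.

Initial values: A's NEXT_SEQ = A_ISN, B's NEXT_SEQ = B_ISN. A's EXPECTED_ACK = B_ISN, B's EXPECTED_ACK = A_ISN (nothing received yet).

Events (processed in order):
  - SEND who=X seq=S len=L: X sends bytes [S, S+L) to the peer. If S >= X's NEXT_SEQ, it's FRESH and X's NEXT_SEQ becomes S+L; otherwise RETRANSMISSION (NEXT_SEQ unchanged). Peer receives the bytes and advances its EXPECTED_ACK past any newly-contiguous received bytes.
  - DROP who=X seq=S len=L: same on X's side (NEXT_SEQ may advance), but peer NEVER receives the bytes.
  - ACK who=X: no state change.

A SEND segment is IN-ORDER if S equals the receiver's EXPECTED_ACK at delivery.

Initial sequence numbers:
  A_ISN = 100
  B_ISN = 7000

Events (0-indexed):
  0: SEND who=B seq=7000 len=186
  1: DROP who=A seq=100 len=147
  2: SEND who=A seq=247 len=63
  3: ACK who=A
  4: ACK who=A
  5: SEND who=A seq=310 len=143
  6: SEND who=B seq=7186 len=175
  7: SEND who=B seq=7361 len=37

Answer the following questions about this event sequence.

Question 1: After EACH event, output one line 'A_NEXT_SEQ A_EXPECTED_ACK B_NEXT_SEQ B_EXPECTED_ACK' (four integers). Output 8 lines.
100 7186 7186 100
247 7186 7186 100
310 7186 7186 100
310 7186 7186 100
310 7186 7186 100
453 7186 7186 100
453 7361 7361 100
453 7398 7398 100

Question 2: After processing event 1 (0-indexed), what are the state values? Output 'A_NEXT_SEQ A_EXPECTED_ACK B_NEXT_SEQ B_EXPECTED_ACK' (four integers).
After event 0: A_seq=100 A_ack=7186 B_seq=7186 B_ack=100
After event 1: A_seq=247 A_ack=7186 B_seq=7186 B_ack=100

247 7186 7186 100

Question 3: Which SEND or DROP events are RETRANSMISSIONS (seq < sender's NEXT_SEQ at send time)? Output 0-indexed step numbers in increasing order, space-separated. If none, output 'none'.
Answer: none

Derivation:
Step 0: SEND seq=7000 -> fresh
Step 1: DROP seq=100 -> fresh
Step 2: SEND seq=247 -> fresh
Step 5: SEND seq=310 -> fresh
Step 6: SEND seq=7186 -> fresh
Step 7: SEND seq=7361 -> fresh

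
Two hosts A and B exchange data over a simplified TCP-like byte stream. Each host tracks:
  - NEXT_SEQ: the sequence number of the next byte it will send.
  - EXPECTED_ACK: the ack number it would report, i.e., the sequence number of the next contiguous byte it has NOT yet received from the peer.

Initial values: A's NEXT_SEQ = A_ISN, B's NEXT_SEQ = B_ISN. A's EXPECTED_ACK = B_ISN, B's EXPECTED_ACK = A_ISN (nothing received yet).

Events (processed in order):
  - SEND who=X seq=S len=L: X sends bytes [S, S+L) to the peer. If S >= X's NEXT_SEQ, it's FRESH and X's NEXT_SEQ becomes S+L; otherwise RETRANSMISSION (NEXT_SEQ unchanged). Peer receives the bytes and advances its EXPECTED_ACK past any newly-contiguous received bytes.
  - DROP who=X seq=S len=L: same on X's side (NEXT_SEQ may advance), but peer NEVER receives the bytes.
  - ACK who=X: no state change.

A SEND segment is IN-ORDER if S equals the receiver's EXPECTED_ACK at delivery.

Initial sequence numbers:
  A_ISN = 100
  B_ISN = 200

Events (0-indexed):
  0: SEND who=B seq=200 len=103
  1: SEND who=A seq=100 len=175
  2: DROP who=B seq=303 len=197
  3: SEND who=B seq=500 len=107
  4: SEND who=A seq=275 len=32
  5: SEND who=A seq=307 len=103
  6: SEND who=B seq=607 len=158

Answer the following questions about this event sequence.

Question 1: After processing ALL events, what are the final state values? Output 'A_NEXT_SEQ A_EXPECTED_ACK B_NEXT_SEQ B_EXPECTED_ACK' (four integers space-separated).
After event 0: A_seq=100 A_ack=303 B_seq=303 B_ack=100
After event 1: A_seq=275 A_ack=303 B_seq=303 B_ack=275
After event 2: A_seq=275 A_ack=303 B_seq=500 B_ack=275
After event 3: A_seq=275 A_ack=303 B_seq=607 B_ack=275
After event 4: A_seq=307 A_ack=303 B_seq=607 B_ack=307
After event 5: A_seq=410 A_ack=303 B_seq=607 B_ack=410
After event 6: A_seq=410 A_ack=303 B_seq=765 B_ack=410

Answer: 410 303 765 410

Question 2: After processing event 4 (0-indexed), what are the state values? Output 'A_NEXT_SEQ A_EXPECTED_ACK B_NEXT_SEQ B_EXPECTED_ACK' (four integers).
After event 0: A_seq=100 A_ack=303 B_seq=303 B_ack=100
After event 1: A_seq=275 A_ack=303 B_seq=303 B_ack=275
After event 2: A_seq=275 A_ack=303 B_seq=500 B_ack=275
After event 3: A_seq=275 A_ack=303 B_seq=607 B_ack=275
After event 4: A_seq=307 A_ack=303 B_seq=607 B_ack=307

307 303 607 307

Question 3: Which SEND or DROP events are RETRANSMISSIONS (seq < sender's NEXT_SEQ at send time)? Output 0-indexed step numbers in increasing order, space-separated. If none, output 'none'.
Step 0: SEND seq=200 -> fresh
Step 1: SEND seq=100 -> fresh
Step 2: DROP seq=303 -> fresh
Step 3: SEND seq=500 -> fresh
Step 4: SEND seq=275 -> fresh
Step 5: SEND seq=307 -> fresh
Step 6: SEND seq=607 -> fresh

Answer: none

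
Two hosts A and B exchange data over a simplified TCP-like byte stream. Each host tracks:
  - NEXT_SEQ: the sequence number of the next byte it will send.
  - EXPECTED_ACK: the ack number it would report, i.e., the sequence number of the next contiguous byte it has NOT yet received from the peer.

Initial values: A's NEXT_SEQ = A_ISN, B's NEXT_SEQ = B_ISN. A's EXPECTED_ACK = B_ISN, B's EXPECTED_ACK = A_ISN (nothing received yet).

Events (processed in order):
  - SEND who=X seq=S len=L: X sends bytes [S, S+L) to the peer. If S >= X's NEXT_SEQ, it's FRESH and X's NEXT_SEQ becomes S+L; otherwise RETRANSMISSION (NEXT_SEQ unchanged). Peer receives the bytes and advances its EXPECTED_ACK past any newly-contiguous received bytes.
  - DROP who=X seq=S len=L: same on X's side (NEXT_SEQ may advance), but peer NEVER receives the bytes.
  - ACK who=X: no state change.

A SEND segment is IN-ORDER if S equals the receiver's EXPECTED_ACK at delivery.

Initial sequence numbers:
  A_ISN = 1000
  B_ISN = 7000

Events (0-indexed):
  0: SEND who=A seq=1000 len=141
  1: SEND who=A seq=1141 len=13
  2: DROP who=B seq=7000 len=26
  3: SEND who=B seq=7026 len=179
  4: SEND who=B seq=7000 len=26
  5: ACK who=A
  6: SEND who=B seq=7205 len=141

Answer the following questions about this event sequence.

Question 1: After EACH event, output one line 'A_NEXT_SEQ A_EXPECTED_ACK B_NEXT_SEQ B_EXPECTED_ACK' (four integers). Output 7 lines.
1141 7000 7000 1141
1154 7000 7000 1154
1154 7000 7026 1154
1154 7000 7205 1154
1154 7205 7205 1154
1154 7205 7205 1154
1154 7346 7346 1154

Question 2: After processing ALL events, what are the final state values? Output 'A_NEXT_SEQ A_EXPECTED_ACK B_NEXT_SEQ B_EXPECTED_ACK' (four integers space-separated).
Answer: 1154 7346 7346 1154

Derivation:
After event 0: A_seq=1141 A_ack=7000 B_seq=7000 B_ack=1141
After event 1: A_seq=1154 A_ack=7000 B_seq=7000 B_ack=1154
After event 2: A_seq=1154 A_ack=7000 B_seq=7026 B_ack=1154
After event 3: A_seq=1154 A_ack=7000 B_seq=7205 B_ack=1154
After event 4: A_seq=1154 A_ack=7205 B_seq=7205 B_ack=1154
After event 5: A_seq=1154 A_ack=7205 B_seq=7205 B_ack=1154
After event 6: A_seq=1154 A_ack=7346 B_seq=7346 B_ack=1154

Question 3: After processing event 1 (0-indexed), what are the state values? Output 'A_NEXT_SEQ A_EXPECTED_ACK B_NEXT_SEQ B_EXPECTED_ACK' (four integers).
After event 0: A_seq=1141 A_ack=7000 B_seq=7000 B_ack=1141
After event 1: A_seq=1154 A_ack=7000 B_seq=7000 B_ack=1154

1154 7000 7000 1154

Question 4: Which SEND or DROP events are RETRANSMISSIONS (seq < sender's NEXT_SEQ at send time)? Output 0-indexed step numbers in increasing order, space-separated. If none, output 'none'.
Step 0: SEND seq=1000 -> fresh
Step 1: SEND seq=1141 -> fresh
Step 2: DROP seq=7000 -> fresh
Step 3: SEND seq=7026 -> fresh
Step 4: SEND seq=7000 -> retransmit
Step 6: SEND seq=7205 -> fresh

Answer: 4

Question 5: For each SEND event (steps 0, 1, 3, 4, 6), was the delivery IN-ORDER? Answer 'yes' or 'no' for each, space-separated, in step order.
Step 0: SEND seq=1000 -> in-order
Step 1: SEND seq=1141 -> in-order
Step 3: SEND seq=7026 -> out-of-order
Step 4: SEND seq=7000 -> in-order
Step 6: SEND seq=7205 -> in-order

Answer: yes yes no yes yes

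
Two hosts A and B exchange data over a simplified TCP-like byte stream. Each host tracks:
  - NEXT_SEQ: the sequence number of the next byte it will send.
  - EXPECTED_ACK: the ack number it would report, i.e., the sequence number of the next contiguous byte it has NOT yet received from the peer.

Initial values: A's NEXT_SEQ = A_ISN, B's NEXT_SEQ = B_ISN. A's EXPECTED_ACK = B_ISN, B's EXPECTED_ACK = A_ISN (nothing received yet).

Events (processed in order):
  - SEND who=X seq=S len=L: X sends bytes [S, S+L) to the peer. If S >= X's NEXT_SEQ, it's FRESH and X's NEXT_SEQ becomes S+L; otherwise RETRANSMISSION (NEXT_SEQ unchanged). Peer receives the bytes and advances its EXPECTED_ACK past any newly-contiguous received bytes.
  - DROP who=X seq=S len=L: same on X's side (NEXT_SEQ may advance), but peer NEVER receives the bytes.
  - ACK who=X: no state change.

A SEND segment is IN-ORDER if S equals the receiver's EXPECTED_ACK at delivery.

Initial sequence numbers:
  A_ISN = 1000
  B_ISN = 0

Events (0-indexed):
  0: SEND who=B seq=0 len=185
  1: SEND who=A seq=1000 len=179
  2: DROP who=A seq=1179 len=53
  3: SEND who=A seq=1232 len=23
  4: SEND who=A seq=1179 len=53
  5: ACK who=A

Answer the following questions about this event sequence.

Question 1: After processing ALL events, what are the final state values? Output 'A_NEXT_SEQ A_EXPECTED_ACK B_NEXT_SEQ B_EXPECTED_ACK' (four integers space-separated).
After event 0: A_seq=1000 A_ack=185 B_seq=185 B_ack=1000
After event 1: A_seq=1179 A_ack=185 B_seq=185 B_ack=1179
After event 2: A_seq=1232 A_ack=185 B_seq=185 B_ack=1179
After event 3: A_seq=1255 A_ack=185 B_seq=185 B_ack=1179
After event 4: A_seq=1255 A_ack=185 B_seq=185 B_ack=1255
After event 5: A_seq=1255 A_ack=185 B_seq=185 B_ack=1255

Answer: 1255 185 185 1255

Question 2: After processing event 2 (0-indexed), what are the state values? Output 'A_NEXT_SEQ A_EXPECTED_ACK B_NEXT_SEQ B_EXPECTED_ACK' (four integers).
After event 0: A_seq=1000 A_ack=185 B_seq=185 B_ack=1000
After event 1: A_seq=1179 A_ack=185 B_seq=185 B_ack=1179
After event 2: A_seq=1232 A_ack=185 B_seq=185 B_ack=1179

1232 185 185 1179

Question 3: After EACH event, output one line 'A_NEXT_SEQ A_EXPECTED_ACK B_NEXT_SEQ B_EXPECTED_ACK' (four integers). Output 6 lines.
1000 185 185 1000
1179 185 185 1179
1232 185 185 1179
1255 185 185 1179
1255 185 185 1255
1255 185 185 1255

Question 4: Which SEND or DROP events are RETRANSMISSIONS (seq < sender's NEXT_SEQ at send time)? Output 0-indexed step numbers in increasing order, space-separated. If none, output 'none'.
Step 0: SEND seq=0 -> fresh
Step 1: SEND seq=1000 -> fresh
Step 2: DROP seq=1179 -> fresh
Step 3: SEND seq=1232 -> fresh
Step 4: SEND seq=1179 -> retransmit

Answer: 4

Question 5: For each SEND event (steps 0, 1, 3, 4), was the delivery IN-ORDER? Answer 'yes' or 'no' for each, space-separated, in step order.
Step 0: SEND seq=0 -> in-order
Step 1: SEND seq=1000 -> in-order
Step 3: SEND seq=1232 -> out-of-order
Step 4: SEND seq=1179 -> in-order

Answer: yes yes no yes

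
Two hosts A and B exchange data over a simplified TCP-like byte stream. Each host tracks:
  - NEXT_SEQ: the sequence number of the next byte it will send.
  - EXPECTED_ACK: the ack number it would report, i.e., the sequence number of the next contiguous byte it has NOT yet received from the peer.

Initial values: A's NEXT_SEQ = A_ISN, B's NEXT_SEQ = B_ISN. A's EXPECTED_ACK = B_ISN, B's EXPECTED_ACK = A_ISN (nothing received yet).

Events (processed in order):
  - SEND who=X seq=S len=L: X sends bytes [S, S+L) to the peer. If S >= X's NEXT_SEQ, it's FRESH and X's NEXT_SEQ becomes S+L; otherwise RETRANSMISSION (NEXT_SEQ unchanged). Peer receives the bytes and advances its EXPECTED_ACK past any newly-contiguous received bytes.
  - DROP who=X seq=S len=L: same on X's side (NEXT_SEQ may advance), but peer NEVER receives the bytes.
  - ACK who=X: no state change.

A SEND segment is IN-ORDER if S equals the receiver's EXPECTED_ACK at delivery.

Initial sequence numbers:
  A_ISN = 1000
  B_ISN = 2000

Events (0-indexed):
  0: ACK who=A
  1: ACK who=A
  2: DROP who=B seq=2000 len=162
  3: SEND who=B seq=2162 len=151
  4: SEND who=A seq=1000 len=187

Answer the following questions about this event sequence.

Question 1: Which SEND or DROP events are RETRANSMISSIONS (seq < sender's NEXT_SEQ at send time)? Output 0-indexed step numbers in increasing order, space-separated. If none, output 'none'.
Answer: none

Derivation:
Step 2: DROP seq=2000 -> fresh
Step 3: SEND seq=2162 -> fresh
Step 4: SEND seq=1000 -> fresh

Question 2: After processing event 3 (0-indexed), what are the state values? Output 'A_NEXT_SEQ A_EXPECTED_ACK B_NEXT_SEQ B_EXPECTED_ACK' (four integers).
After event 0: A_seq=1000 A_ack=2000 B_seq=2000 B_ack=1000
After event 1: A_seq=1000 A_ack=2000 B_seq=2000 B_ack=1000
After event 2: A_seq=1000 A_ack=2000 B_seq=2162 B_ack=1000
After event 3: A_seq=1000 A_ack=2000 B_seq=2313 B_ack=1000

1000 2000 2313 1000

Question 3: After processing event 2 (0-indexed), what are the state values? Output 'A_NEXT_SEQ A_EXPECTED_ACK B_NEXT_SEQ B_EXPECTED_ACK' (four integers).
After event 0: A_seq=1000 A_ack=2000 B_seq=2000 B_ack=1000
After event 1: A_seq=1000 A_ack=2000 B_seq=2000 B_ack=1000
After event 2: A_seq=1000 A_ack=2000 B_seq=2162 B_ack=1000

1000 2000 2162 1000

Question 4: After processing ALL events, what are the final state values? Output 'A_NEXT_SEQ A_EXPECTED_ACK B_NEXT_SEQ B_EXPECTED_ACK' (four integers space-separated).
Answer: 1187 2000 2313 1187

Derivation:
After event 0: A_seq=1000 A_ack=2000 B_seq=2000 B_ack=1000
After event 1: A_seq=1000 A_ack=2000 B_seq=2000 B_ack=1000
After event 2: A_seq=1000 A_ack=2000 B_seq=2162 B_ack=1000
After event 3: A_seq=1000 A_ack=2000 B_seq=2313 B_ack=1000
After event 4: A_seq=1187 A_ack=2000 B_seq=2313 B_ack=1187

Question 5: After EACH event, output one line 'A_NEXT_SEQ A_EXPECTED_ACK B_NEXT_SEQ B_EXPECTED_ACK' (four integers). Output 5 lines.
1000 2000 2000 1000
1000 2000 2000 1000
1000 2000 2162 1000
1000 2000 2313 1000
1187 2000 2313 1187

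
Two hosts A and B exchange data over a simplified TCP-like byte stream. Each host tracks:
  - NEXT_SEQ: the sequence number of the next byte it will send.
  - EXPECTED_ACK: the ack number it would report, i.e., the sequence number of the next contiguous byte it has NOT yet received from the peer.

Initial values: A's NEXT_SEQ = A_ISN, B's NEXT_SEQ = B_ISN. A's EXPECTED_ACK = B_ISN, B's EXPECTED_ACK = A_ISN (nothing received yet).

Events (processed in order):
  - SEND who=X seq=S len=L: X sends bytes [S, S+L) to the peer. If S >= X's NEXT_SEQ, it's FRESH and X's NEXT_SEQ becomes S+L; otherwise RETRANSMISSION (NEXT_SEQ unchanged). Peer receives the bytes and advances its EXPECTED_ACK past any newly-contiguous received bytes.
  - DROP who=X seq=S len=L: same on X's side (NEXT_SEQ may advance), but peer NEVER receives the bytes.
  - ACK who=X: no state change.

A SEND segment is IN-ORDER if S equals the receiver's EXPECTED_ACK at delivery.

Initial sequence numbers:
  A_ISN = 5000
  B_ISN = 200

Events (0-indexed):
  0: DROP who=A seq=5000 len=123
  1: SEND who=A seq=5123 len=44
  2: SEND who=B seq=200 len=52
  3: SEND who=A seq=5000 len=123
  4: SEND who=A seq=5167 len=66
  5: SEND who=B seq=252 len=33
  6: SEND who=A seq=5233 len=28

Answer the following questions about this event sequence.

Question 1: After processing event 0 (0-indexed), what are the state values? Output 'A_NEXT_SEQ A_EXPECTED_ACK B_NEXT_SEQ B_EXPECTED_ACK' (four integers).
After event 0: A_seq=5123 A_ack=200 B_seq=200 B_ack=5000

5123 200 200 5000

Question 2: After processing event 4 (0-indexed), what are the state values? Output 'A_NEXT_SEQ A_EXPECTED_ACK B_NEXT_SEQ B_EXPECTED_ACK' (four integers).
After event 0: A_seq=5123 A_ack=200 B_seq=200 B_ack=5000
After event 1: A_seq=5167 A_ack=200 B_seq=200 B_ack=5000
After event 2: A_seq=5167 A_ack=252 B_seq=252 B_ack=5000
After event 3: A_seq=5167 A_ack=252 B_seq=252 B_ack=5167
After event 4: A_seq=5233 A_ack=252 B_seq=252 B_ack=5233

5233 252 252 5233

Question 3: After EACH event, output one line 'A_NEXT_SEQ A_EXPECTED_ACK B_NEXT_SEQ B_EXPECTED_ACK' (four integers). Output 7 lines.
5123 200 200 5000
5167 200 200 5000
5167 252 252 5000
5167 252 252 5167
5233 252 252 5233
5233 285 285 5233
5261 285 285 5261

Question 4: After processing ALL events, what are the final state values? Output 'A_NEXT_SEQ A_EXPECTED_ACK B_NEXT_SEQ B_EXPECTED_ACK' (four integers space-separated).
After event 0: A_seq=5123 A_ack=200 B_seq=200 B_ack=5000
After event 1: A_seq=5167 A_ack=200 B_seq=200 B_ack=5000
After event 2: A_seq=5167 A_ack=252 B_seq=252 B_ack=5000
After event 3: A_seq=5167 A_ack=252 B_seq=252 B_ack=5167
After event 4: A_seq=5233 A_ack=252 B_seq=252 B_ack=5233
After event 5: A_seq=5233 A_ack=285 B_seq=285 B_ack=5233
After event 6: A_seq=5261 A_ack=285 B_seq=285 B_ack=5261

Answer: 5261 285 285 5261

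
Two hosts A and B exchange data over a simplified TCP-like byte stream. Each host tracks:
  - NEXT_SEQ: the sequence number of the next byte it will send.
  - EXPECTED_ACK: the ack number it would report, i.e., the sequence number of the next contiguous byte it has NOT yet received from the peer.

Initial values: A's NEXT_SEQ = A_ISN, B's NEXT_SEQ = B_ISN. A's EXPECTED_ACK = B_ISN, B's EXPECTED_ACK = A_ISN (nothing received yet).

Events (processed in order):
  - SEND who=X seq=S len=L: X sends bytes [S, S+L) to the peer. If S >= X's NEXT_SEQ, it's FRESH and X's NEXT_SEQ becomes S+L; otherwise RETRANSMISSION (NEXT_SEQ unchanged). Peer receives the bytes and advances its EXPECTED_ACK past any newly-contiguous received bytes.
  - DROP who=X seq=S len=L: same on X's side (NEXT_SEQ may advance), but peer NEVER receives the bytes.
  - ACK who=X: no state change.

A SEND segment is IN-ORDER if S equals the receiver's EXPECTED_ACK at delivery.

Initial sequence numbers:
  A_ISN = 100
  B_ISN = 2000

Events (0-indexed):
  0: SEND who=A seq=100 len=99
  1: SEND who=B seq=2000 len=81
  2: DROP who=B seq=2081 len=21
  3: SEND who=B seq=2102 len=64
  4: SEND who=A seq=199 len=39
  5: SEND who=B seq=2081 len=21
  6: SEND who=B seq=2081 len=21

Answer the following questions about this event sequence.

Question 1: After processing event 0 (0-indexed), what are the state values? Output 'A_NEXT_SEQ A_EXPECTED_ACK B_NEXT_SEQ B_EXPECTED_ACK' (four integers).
After event 0: A_seq=199 A_ack=2000 B_seq=2000 B_ack=199

199 2000 2000 199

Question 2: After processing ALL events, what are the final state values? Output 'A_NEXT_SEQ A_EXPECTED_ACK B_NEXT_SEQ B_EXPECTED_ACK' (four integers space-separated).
Answer: 238 2166 2166 238

Derivation:
After event 0: A_seq=199 A_ack=2000 B_seq=2000 B_ack=199
After event 1: A_seq=199 A_ack=2081 B_seq=2081 B_ack=199
After event 2: A_seq=199 A_ack=2081 B_seq=2102 B_ack=199
After event 3: A_seq=199 A_ack=2081 B_seq=2166 B_ack=199
After event 4: A_seq=238 A_ack=2081 B_seq=2166 B_ack=238
After event 5: A_seq=238 A_ack=2166 B_seq=2166 B_ack=238
After event 6: A_seq=238 A_ack=2166 B_seq=2166 B_ack=238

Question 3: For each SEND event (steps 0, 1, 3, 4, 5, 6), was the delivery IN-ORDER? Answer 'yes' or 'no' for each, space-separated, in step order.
Step 0: SEND seq=100 -> in-order
Step 1: SEND seq=2000 -> in-order
Step 3: SEND seq=2102 -> out-of-order
Step 4: SEND seq=199 -> in-order
Step 5: SEND seq=2081 -> in-order
Step 6: SEND seq=2081 -> out-of-order

Answer: yes yes no yes yes no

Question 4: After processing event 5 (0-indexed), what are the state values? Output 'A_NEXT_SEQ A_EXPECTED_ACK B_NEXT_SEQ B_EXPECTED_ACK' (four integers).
After event 0: A_seq=199 A_ack=2000 B_seq=2000 B_ack=199
After event 1: A_seq=199 A_ack=2081 B_seq=2081 B_ack=199
After event 2: A_seq=199 A_ack=2081 B_seq=2102 B_ack=199
After event 3: A_seq=199 A_ack=2081 B_seq=2166 B_ack=199
After event 4: A_seq=238 A_ack=2081 B_seq=2166 B_ack=238
After event 5: A_seq=238 A_ack=2166 B_seq=2166 B_ack=238

238 2166 2166 238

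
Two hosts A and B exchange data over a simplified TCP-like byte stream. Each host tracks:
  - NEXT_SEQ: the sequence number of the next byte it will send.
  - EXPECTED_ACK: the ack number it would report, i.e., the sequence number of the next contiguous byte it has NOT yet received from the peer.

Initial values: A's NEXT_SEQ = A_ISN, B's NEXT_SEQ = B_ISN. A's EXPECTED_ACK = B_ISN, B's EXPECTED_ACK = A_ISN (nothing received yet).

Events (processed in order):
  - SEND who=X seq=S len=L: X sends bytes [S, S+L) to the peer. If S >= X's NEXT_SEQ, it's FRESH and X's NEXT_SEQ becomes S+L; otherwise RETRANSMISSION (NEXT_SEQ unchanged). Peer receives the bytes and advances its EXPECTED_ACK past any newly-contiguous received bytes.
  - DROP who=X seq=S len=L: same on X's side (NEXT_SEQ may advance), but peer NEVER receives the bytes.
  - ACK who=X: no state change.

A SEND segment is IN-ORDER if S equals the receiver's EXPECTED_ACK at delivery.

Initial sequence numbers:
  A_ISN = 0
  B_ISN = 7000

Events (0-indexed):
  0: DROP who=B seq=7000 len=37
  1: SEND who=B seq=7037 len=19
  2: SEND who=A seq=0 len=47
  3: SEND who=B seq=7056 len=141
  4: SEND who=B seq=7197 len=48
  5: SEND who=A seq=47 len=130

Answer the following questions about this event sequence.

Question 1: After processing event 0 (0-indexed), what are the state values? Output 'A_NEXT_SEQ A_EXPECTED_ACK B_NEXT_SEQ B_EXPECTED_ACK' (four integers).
After event 0: A_seq=0 A_ack=7000 B_seq=7037 B_ack=0

0 7000 7037 0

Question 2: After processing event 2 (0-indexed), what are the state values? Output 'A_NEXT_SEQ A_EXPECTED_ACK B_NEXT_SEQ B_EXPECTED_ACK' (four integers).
After event 0: A_seq=0 A_ack=7000 B_seq=7037 B_ack=0
After event 1: A_seq=0 A_ack=7000 B_seq=7056 B_ack=0
After event 2: A_seq=47 A_ack=7000 B_seq=7056 B_ack=47

47 7000 7056 47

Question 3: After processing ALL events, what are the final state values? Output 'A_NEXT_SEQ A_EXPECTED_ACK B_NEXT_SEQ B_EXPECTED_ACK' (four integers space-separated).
After event 0: A_seq=0 A_ack=7000 B_seq=7037 B_ack=0
After event 1: A_seq=0 A_ack=7000 B_seq=7056 B_ack=0
After event 2: A_seq=47 A_ack=7000 B_seq=7056 B_ack=47
After event 3: A_seq=47 A_ack=7000 B_seq=7197 B_ack=47
After event 4: A_seq=47 A_ack=7000 B_seq=7245 B_ack=47
After event 5: A_seq=177 A_ack=7000 B_seq=7245 B_ack=177

Answer: 177 7000 7245 177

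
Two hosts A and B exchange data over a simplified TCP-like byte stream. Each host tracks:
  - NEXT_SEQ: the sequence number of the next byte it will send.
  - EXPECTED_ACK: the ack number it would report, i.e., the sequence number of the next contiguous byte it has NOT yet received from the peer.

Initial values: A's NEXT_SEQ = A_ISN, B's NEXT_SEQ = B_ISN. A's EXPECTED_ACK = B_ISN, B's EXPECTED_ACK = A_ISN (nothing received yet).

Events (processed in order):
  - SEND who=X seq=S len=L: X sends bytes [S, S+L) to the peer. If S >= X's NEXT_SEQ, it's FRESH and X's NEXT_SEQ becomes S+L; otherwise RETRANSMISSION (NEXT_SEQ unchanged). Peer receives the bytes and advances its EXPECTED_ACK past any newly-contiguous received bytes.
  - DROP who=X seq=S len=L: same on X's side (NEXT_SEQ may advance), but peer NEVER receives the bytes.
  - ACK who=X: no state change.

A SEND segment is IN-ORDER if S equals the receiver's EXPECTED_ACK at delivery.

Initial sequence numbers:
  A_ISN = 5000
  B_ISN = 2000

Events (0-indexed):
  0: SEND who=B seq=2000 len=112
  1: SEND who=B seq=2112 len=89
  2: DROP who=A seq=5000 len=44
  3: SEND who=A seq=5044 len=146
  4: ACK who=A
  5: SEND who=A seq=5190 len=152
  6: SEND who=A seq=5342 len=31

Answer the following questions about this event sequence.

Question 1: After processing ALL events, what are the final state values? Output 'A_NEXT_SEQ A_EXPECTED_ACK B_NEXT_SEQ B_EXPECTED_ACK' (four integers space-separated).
Answer: 5373 2201 2201 5000

Derivation:
After event 0: A_seq=5000 A_ack=2112 B_seq=2112 B_ack=5000
After event 1: A_seq=5000 A_ack=2201 B_seq=2201 B_ack=5000
After event 2: A_seq=5044 A_ack=2201 B_seq=2201 B_ack=5000
After event 3: A_seq=5190 A_ack=2201 B_seq=2201 B_ack=5000
After event 4: A_seq=5190 A_ack=2201 B_seq=2201 B_ack=5000
After event 5: A_seq=5342 A_ack=2201 B_seq=2201 B_ack=5000
After event 6: A_seq=5373 A_ack=2201 B_seq=2201 B_ack=5000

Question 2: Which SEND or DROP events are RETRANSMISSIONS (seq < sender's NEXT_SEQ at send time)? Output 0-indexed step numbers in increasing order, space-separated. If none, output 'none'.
Step 0: SEND seq=2000 -> fresh
Step 1: SEND seq=2112 -> fresh
Step 2: DROP seq=5000 -> fresh
Step 3: SEND seq=5044 -> fresh
Step 5: SEND seq=5190 -> fresh
Step 6: SEND seq=5342 -> fresh

Answer: none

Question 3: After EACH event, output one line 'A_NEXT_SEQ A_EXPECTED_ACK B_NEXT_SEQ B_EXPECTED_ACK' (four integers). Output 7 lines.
5000 2112 2112 5000
5000 2201 2201 5000
5044 2201 2201 5000
5190 2201 2201 5000
5190 2201 2201 5000
5342 2201 2201 5000
5373 2201 2201 5000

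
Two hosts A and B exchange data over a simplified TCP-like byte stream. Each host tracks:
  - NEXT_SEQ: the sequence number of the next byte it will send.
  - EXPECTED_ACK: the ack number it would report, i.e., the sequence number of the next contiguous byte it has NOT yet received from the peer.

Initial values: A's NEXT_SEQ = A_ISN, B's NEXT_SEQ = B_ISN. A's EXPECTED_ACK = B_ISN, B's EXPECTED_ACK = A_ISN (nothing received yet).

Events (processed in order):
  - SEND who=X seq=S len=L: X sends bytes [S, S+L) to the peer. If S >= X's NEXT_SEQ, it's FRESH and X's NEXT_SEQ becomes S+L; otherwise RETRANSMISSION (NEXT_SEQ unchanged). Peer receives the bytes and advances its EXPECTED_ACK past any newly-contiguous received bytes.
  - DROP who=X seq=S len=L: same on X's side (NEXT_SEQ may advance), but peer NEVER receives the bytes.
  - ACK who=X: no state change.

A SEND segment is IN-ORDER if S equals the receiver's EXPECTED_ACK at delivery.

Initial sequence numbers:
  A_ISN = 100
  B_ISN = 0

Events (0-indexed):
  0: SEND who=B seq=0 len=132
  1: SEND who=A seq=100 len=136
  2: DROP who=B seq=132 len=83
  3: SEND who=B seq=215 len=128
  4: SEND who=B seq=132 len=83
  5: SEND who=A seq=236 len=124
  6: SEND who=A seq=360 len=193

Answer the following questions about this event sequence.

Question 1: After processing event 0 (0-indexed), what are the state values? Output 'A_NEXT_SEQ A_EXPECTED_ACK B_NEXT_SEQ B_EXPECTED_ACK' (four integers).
After event 0: A_seq=100 A_ack=132 B_seq=132 B_ack=100

100 132 132 100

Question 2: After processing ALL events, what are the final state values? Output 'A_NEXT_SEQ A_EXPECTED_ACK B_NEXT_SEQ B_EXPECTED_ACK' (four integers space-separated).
After event 0: A_seq=100 A_ack=132 B_seq=132 B_ack=100
After event 1: A_seq=236 A_ack=132 B_seq=132 B_ack=236
After event 2: A_seq=236 A_ack=132 B_seq=215 B_ack=236
After event 3: A_seq=236 A_ack=132 B_seq=343 B_ack=236
After event 4: A_seq=236 A_ack=343 B_seq=343 B_ack=236
After event 5: A_seq=360 A_ack=343 B_seq=343 B_ack=360
After event 6: A_seq=553 A_ack=343 B_seq=343 B_ack=553

Answer: 553 343 343 553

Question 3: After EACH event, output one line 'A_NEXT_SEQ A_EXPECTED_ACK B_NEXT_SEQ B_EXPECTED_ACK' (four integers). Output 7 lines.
100 132 132 100
236 132 132 236
236 132 215 236
236 132 343 236
236 343 343 236
360 343 343 360
553 343 343 553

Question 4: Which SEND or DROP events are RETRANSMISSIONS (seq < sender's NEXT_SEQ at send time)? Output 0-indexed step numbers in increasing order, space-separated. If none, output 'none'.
Step 0: SEND seq=0 -> fresh
Step 1: SEND seq=100 -> fresh
Step 2: DROP seq=132 -> fresh
Step 3: SEND seq=215 -> fresh
Step 4: SEND seq=132 -> retransmit
Step 5: SEND seq=236 -> fresh
Step 6: SEND seq=360 -> fresh

Answer: 4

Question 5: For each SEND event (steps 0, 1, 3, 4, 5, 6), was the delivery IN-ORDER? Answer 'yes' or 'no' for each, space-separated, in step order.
Step 0: SEND seq=0 -> in-order
Step 1: SEND seq=100 -> in-order
Step 3: SEND seq=215 -> out-of-order
Step 4: SEND seq=132 -> in-order
Step 5: SEND seq=236 -> in-order
Step 6: SEND seq=360 -> in-order

Answer: yes yes no yes yes yes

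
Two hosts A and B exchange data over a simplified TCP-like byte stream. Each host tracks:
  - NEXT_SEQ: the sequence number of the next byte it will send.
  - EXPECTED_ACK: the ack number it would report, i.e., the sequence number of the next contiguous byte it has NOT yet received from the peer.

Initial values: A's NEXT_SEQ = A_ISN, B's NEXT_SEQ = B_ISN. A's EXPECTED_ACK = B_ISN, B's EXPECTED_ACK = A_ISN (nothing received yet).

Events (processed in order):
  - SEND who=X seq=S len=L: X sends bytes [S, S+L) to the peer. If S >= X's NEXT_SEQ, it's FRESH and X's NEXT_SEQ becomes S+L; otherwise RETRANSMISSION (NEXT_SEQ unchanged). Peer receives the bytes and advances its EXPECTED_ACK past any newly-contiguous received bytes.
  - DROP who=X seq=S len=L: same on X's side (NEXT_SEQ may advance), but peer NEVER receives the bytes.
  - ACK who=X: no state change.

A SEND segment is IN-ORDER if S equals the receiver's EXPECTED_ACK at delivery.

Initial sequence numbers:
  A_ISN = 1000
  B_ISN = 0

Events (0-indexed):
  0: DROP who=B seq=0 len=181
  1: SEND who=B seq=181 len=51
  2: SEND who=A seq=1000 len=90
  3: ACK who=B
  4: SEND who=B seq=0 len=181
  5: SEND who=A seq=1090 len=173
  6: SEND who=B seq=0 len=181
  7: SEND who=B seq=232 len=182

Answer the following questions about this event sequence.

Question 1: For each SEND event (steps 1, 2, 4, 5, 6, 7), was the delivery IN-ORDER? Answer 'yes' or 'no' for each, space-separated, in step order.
Answer: no yes yes yes no yes

Derivation:
Step 1: SEND seq=181 -> out-of-order
Step 2: SEND seq=1000 -> in-order
Step 4: SEND seq=0 -> in-order
Step 5: SEND seq=1090 -> in-order
Step 6: SEND seq=0 -> out-of-order
Step 7: SEND seq=232 -> in-order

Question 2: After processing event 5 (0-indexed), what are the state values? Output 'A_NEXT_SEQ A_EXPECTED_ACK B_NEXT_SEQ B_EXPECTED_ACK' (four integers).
After event 0: A_seq=1000 A_ack=0 B_seq=181 B_ack=1000
After event 1: A_seq=1000 A_ack=0 B_seq=232 B_ack=1000
After event 2: A_seq=1090 A_ack=0 B_seq=232 B_ack=1090
After event 3: A_seq=1090 A_ack=0 B_seq=232 B_ack=1090
After event 4: A_seq=1090 A_ack=232 B_seq=232 B_ack=1090
After event 5: A_seq=1263 A_ack=232 B_seq=232 B_ack=1263

1263 232 232 1263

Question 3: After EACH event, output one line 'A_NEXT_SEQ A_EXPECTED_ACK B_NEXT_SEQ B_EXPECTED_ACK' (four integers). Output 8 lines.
1000 0 181 1000
1000 0 232 1000
1090 0 232 1090
1090 0 232 1090
1090 232 232 1090
1263 232 232 1263
1263 232 232 1263
1263 414 414 1263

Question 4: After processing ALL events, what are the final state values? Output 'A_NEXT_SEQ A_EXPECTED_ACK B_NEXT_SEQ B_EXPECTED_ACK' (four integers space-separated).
Answer: 1263 414 414 1263

Derivation:
After event 0: A_seq=1000 A_ack=0 B_seq=181 B_ack=1000
After event 1: A_seq=1000 A_ack=0 B_seq=232 B_ack=1000
After event 2: A_seq=1090 A_ack=0 B_seq=232 B_ack=1090
After event 3: A_seq=1090 A_ack=0 B_seq=232 B_ack=1090
After event 4: A_seq=1090 A_ack=232 B_seq=232 B_ack=1090
After event 5: A_seq=1263 A_ack=232 B_seq=232 B_ack=1263
After event 6: A_seq=1263 A_ack=232 B_seq=232 B_ack=1263
After event 7: A_seq=1263 A_ack=414 B_seq=414 B_ack=1263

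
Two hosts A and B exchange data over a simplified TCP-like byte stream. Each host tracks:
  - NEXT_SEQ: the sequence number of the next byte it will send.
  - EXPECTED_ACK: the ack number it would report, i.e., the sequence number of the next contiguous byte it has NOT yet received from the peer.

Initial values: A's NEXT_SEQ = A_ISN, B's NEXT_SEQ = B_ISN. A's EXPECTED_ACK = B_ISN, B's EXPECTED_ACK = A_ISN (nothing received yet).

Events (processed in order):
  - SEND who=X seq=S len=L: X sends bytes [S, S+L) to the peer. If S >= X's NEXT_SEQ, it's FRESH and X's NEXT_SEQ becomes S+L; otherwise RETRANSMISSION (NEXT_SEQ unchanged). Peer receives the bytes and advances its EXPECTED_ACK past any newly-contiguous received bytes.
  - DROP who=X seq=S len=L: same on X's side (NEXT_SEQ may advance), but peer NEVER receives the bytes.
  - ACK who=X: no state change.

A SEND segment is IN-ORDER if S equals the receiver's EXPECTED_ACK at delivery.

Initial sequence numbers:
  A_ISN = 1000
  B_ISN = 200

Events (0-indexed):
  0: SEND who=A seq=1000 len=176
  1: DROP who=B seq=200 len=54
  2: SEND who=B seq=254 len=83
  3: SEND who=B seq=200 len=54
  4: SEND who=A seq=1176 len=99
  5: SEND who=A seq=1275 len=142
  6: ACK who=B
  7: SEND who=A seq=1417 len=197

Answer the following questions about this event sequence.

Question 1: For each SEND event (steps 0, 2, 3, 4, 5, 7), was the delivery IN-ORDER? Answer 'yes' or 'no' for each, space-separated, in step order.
Step 0: SEND seq=1000 -> in-order
Step 2: SEND seq=254 -> out-of-order
Step 3: SEND seq=200 -> in-order
Step 4: SEND seq=1176 -> in-order
Step 5: SEND seq=1275 -> in-order
Step 7: SEND seq=1417 -> in-order

Answer: yes no yes yes yes yes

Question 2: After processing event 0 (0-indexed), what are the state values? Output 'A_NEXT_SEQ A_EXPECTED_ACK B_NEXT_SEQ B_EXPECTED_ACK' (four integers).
After event 0: A_seq=1176 A_ack=200 B_seq=200 B_ack=1176

1176 200 200 1176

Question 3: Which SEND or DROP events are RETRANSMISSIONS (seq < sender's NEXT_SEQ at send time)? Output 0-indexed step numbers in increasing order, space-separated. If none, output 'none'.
Answer: 3

Derivation:
Step 0: SEND seq=1000 -> fresh
Step 1: DROP seq=200 -> fresh
Step 2: SEND seq=254 -> fresh
Step 3: SEND seq=200 -> retransmit
Step 4: SEND seq=1176 -> fresh
Step 5: SEND seq=1275 -> fresh
Step 7: SEND seq=1417 -> fresh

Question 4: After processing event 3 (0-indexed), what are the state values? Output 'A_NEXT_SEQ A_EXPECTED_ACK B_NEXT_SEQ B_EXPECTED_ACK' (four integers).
After event 0: A_seq=1176 A_ack=200 B_seq=200 B_ack=1176
After event 1: A_seq=1176 A_ack=200 B_seq=254 B_ack=1176
After event 2: A_seq=1176 A_ack=200 B_seq=337 B_ack=1176
After event 3: A_seq=1176 A_ack=337 B_seq=337 B_ack=1176

1176 337 337 1176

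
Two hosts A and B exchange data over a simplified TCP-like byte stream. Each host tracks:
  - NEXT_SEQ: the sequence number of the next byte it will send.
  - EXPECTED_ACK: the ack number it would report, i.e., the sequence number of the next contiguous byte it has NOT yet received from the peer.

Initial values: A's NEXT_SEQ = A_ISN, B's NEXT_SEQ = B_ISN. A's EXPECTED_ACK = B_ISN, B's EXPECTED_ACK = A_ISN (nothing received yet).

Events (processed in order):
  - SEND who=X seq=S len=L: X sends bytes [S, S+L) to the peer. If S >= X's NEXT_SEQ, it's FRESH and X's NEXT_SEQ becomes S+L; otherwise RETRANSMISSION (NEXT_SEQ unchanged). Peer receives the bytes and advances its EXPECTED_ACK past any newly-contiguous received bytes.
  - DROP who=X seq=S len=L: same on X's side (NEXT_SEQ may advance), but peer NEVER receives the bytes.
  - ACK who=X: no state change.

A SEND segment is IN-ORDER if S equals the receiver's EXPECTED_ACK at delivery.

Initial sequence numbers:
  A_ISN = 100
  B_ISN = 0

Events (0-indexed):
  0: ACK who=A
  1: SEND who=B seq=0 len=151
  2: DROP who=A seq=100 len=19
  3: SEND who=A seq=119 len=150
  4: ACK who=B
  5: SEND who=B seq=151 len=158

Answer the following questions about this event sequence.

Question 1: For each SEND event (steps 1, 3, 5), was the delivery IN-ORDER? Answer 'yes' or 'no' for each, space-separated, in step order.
Answer: yes no yes

Derivation:
Step 1: SEND seq=0 -> in-order
Step 3: SEND seq=119 -> out-of-order
Step 5: SEND seq=151 -> in-order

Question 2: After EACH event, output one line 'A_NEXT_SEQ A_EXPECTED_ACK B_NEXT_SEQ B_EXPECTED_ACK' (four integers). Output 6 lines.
100 0 0 100
100 151 151 100
119 151 151 100
269 151 151 100
269 151 151 100
269 309 309 100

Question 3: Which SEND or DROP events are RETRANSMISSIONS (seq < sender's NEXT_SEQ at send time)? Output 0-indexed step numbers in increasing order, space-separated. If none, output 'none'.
Step 1: SEND seq=0 -> fresh
Step 2: DROP seq=100 -> fresh
Step 3: SEND seq=119 -> fresh
Step 5: SEND seq=151 -> fresh

Answer: none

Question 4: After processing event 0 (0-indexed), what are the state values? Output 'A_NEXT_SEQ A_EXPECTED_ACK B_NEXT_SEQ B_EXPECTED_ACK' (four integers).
After event 0: A_seq=100 A_ack=0 B_seq=0 B_ack=100

100 0 0 100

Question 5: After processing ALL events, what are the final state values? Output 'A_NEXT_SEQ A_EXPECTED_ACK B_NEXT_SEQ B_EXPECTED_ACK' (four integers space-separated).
Answer: 269 309 309 100

Derivation:
After event 0: A_seq=100 A_ack=0 B_seq=0 B_ack=100
After event 1: A_seq=100 A_ack=151 B_seq=151 B_ack=100
After event 2: A_seq=119 A_ack=151 B_seq=151 B_ack=100
After event 3: A_seq=269 A_ack=151 B_seq=151 B_ack=100
After event 4: A_seq=269 A_ack=151 B_seq=151 B_ack=100
After event 5: A_seq=269 A_ack=309 B_seq=309 B_ack=100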